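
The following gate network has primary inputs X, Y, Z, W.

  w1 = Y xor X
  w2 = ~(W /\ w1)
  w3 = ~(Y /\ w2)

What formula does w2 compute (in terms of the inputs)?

~(W /\ (Y xor X))

w1 = Y xor X
w2 = ~(W /\ w1) = ~(W /\ (Y xor X))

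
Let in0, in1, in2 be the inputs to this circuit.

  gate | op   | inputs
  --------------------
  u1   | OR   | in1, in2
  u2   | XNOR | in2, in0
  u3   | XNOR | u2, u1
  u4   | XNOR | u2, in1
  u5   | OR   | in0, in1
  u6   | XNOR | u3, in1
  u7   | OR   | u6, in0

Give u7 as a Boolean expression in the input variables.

(((in2 XNOR in0) XNOR (in1 OR in2)) XNOR in1) OR in0

u1 = in1 OR in2
u2 = in2 XNOR in0
u3 = u2 XNOR u1 = (in2 XNOR in0) XNOR (in1 OR in2)
u6 = u3 XNOR in1 = ((in2 XNOR in0) XNOR (in1 OR in2)) XNOR in1
u7 = u6 OR in0 = (((in2 XNOR in0) XNOR (in1 OR in2)) XNOR in1) OR in0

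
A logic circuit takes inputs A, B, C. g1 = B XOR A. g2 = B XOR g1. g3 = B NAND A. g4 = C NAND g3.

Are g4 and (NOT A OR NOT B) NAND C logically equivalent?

g3 = B NAND A
g4 = C NAND g3 = C NAND (B NAND A)
At A=0, B=0, C=1: circuit gives 0, formula gives 0.
At A=0, B=0, C=0: circuit gives 1, formula gives 1.
Agrees on all 8 inputs.

Yes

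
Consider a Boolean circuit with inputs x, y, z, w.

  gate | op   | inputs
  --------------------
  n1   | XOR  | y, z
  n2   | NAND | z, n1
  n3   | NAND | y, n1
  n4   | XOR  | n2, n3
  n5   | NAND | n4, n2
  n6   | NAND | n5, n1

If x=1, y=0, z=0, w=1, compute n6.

1

n1 = 0 XOR 0 = 0
n2 = 0 NAND 0 = 1
n3 = 0 NAND 0 = 1
n4 = 1 XOR 1 = 0
n5 = 0 NAND 1 = 1
n6 = 1 NAND 0 = 1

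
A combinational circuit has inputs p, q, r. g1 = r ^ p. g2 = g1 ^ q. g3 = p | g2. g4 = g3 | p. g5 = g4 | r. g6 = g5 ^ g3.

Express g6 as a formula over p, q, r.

(((p | ((r ^ p) ^ q)) | p) | r) ^ (p | ((r ^ p) ^ q))

g1 = r ^ p
g2 = g1 ^ q = (r ^ p) ^ q
g3 = p | g2 = p | ((r ^ p) ^ q)
g4 = g3 | p = (p | ((r ^ p) ^ q)) | p
g5 = g4 | r = ((p | ((r ^ p) ^ q)) | p) | r
g6 = g5 ^ g3 = (((p | ((r ^ p) ^ q)) | p) | r) ^ (p | ((r ^ p) ^ q))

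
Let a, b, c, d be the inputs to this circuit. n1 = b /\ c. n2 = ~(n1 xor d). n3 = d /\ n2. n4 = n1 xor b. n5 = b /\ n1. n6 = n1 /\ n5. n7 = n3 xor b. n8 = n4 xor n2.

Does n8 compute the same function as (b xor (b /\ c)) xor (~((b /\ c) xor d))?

n1 = b /\ c
n2 = ~(n1 xor d) = ~((b /\ c) xor d)
n4 = n1 xor b = (b /\ c) xor b
n8 = n4 xor n2 = ((b /\ c) xor b) xor (~((b /\ c) xor d))
At a=0, b=0, c=0, d=1: circuit gives 0, formula gives 0.
At a=0, b=0, c=0, d=0: circuit gives 1, formula gives 1.
Agrees on all 16 inputs.

Yes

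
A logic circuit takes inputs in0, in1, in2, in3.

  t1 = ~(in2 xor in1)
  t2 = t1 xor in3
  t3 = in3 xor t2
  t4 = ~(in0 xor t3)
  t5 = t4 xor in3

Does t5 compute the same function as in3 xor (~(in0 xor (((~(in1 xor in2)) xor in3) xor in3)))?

Yes

t1 = ~(in2 xor in1)
t2 = t1 xor in3 = (~(in2 xor in1)) xor in3
t3 = in3 xor t2 = in3 xor ((~(in2 xor in1)) xor in3)
t4 = ~(in0 xor t3) = ~(in0 xor (in3 xor ((~(in2 xor in1)) xor in3)))
t5 = t4 xor in3 = (~(in0 xor (in3 xor ((~(in2 xor in1)) xor in3)))) xor in3
At in0=0, in1=0, in2=0, in3=0: circuit gives 0, formula gives 0.
At in0=0, in1=0, in2=0, in3=1: circuit gives 1, formula gives 1.
Agrees on all 16 inputs.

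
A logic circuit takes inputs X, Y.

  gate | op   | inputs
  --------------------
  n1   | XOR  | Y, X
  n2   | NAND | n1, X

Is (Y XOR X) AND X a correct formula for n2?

n1 = Y XOR X
n2 = n1 NAND X = (Y XOR X) NAND X
At X=0, Y=0: circuit gives 1, formula gives 0.

No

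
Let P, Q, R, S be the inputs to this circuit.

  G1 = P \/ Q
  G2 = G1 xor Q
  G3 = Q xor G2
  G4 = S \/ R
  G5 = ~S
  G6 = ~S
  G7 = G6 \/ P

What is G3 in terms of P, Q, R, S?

Q xor ((P \/ Q) xor Q)

G1 = P \/ Q
G2 = G1 xor Q = (P \/ Q) xor Q
G3 = Q xor G2 = Q xor ((P \/ Q) xor Q)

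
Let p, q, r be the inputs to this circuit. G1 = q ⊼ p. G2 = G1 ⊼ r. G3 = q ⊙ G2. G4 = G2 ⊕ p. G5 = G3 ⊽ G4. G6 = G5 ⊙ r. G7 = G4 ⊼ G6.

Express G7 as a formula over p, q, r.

(((q ⊼ p) ⊼ r) ⊕ p) ⊼ (((q ⊙ ((q ⊼ p) ⊼ r)) ⊽ (((q ⊼ p) ⊼ r) ⊕ p)) ⊙ r)

G1 = q ⊼ p
G2 = G1 ⊼ r = (q ⊼ p) ⊼ r
G3 = q ⊙ G2 = q ⊙ ((q ⊼ p) ⊼ r)
G4 = G2 ⊕ p = ((q ⊼ p) ⊼ r) ⊕ p
G5 = G3 ⊽ G4 = (q ⊙ ((q ⊼ p) ⊼ r)) ⊽ (((q ⊼ p) ⊼ r) ⊕ p)
G6 = G5 ⊙ r = ((q ⊙ ((q ⊼ p) ⊼ r)) ⊽ (((q ⊼ p) ⊼ r) ⊕ p)) ⊙ r
G7 = G4 ⊼ G6 = (((q ⊼ p) ⊼ r) ⊕ p) ⊼ (((q ⊙ ((q ⊼ p) ⊼ r)) ⊽ (((q ⊼ p) ⊼ r) ⊕ p)) ⊙ r)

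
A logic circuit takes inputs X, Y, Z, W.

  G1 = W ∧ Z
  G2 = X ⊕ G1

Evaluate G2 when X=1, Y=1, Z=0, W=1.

G1 = 1 ∧ 0 = 0
G2 = 1 ⊕ 0 = 1

1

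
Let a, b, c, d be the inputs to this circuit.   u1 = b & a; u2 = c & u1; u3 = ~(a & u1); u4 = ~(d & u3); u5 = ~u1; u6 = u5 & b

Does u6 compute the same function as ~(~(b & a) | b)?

No

u1 = b & a
u5 = ~u1 = ~(b & a)
u6 = u5 & b = ~(b & a) & b
At a=0, b=1, c=0, d=0: circuit gives 1, formula gives 0.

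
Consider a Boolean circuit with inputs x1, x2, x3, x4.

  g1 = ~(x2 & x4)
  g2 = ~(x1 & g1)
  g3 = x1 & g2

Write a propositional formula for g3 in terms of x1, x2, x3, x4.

g1 = ~(x2 & x4)
g2 = ~(x1 & g1) = ~(x1 & (~(x2 & x4)))
g3 = x1 & g2 = x1 & (~(x1 & (~(x2 & x4))))

x1 & (~(x1 & (~(x2 & x4))))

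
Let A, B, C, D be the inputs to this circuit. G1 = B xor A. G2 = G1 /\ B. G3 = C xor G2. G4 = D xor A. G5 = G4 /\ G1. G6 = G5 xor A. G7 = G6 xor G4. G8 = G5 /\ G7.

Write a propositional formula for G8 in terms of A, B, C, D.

G1 = B xor A
G4 = D xor A
G5 = G4 /\ G1 = (D xor A) /\ (B xor A)
G6 = G5 xor A = ((D xor A) /\ (B xor A)) xor A
G7 = G6 xor G4 = (((D xor A) /\ (B xor A)) xor A) xor (D xor A)
G8 = G5 /\ G7 = ((D xor A) /\ (B xor A)) /\ ((((D xor A) /\ (B xor A)) xor A) xor (D xor A))

((D xor A) /\ (B xor A)) /\ ((((D xor A) /\ (B xor A)) xor A) xor (D xor A))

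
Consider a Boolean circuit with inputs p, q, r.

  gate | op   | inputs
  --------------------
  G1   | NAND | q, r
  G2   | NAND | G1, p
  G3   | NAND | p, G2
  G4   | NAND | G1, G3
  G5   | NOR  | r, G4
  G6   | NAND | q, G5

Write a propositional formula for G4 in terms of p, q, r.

(q NAND r) NAND (p NAND ((q NAND r) NAND p))

G1 = q NAND r
G2 = G1 NAND p = (q NAND r) NAND p
G3 = p NAND G2 = p NAND ((q NAND r) NAND p)
G4 = G1 NAND G3 = (q NAND r) NAND (p NAND ((q NAND r) NAND p))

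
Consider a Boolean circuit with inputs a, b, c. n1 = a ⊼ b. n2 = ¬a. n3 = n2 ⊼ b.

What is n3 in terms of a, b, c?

n2 = ¬a
n3 = n2 ⊼ b = ¬a ⊼ b

¬a ⊼ b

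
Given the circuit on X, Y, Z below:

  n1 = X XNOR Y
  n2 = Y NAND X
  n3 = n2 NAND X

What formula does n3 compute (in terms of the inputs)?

(Y NAND X) NAND X

n2 = Y NAND X
n3 = n2 NAND X = (Y NAND X) NAND X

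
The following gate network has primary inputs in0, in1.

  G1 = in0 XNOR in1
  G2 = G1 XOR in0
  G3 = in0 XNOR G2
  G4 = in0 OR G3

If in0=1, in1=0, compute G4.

G1 = 1 XNOR 0 = 0
G2 = 0 XOR 1 = 1
G3 = 1 XNOR 1 = 1
G4 = 1 OR 1 = 1

1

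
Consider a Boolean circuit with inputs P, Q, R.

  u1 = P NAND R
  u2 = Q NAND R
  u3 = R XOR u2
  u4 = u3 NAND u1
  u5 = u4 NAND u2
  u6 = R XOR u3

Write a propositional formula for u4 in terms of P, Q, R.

u1 = P NAND R
u2 = Q NAND R
u3 = R XOR u2 = R XOR (Q NAND R)
u4 = u3 NAND u1 = (R XOR (Q NAND R)) NAND (P NAND R)

(R XOR (Q NAND R)) NAND (P NAND R)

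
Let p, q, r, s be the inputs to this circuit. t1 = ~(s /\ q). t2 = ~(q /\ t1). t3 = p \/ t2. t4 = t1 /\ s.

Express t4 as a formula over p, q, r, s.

t1 = ~(s /\ q)
t4 = t1 /\ s = (~(s /\ q)) /\ s

(~(s /\ q)) /\ s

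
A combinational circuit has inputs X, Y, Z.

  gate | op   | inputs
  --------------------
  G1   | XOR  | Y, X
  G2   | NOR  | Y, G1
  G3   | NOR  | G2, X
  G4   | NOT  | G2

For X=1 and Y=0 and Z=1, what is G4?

1

G1 = 0 XOR 1 = 1
G2 = 0 NOR 1 = 0
G4 = NOT 0 = 1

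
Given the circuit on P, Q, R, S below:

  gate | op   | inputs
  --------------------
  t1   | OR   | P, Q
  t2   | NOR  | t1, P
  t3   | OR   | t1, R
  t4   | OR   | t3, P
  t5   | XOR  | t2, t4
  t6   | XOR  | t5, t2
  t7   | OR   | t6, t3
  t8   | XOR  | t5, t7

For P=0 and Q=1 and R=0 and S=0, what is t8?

0

t1 = 0 OR 1 = 1
t2 = 1 NOR 0 = 0
t3 = 1 OR 0 = 1
t4 = 1 OR 0 = 1
t5 = 0 XOR 1 = 1
t6 = 1 XOR 0 = 1
t7 = 1 OR 1 = 1
t8 = 1 XOR 1 = 0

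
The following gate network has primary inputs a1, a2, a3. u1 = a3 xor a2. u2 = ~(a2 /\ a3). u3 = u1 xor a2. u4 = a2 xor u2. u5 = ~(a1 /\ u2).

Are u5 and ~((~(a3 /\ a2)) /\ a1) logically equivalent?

u2 = ~(a2 /\ a3)
u5 = ~(a1 /\ u2) = ~(a1 /\ (~(a2 /\ a3)))
At a1=1, a2=0, a3=0: circuit gives 0, formula gives 0.
At a1=0, a2=0, a3=0: circuit gives 1, formula gives 1.
Agrees on all 8 inputs.

Yes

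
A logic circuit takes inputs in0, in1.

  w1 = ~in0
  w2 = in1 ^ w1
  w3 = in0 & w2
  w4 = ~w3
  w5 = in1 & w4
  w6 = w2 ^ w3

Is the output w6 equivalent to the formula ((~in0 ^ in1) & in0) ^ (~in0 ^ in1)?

Yes

w1 = ~in0
w2 = in1 ^ w1 = in1 ^ ~in0
w3 = in0 & w2 = in0 & (in1 ^ ~in0)
w6 = w2 ^ w3 = (in1 ^ ~in0) ^ (in0 & (in1 ^ ~in0))
At in0=0, in1=1: circuit gives 0, formula gives 0.
At in0=0, in1=0: circuit gives 1, formula gives 1.
Agrees on all 4 inputs.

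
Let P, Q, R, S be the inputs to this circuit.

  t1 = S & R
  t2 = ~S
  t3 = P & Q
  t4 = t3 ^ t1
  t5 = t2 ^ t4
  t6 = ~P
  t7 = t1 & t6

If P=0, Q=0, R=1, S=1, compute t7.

1

t1 = 1 & 1 = 1
t6 = ~0 = 1
t7 = 1 & 1 = 1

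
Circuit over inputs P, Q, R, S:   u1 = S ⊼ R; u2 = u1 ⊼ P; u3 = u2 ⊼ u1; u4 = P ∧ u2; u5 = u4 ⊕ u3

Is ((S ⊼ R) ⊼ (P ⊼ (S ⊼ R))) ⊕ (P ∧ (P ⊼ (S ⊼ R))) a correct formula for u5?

Yes

u1 = S ⊼ R
u2 = u1 ⊼ P = (S ⊼ R) ⊼ P
u3 = u2 ⊼ u1 = ((S ⊼ R) ⊼ P) ⊼ (S ⊼ R)
u4 = P ∧ u2 = P ∧ ((S ⊼ R) ⊼ P)
u5 = u4 ⊕ u3 = (P ∧ ((S ⊼ R) ⊼ P)) ⊕ (((S ⊼ R) ⊼ P) ⊼ (S ⊼ R))
At P=0, Q=0, R=0, S=0: circuit gives 0, formula gives 0.
At P=0, Q=0, R=1, S=1: circuit gives 1, formula gives 1.
Agrees on all 16 inputs.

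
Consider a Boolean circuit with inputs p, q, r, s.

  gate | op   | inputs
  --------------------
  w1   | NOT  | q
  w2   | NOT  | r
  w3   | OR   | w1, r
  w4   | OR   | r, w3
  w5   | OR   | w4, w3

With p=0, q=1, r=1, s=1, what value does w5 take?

1

w1 = NOT 1 = 0
w3 = 0 OR 1 = 1
w4 = 1 OR 1 = 1
w5 = 1 OR 1 = 1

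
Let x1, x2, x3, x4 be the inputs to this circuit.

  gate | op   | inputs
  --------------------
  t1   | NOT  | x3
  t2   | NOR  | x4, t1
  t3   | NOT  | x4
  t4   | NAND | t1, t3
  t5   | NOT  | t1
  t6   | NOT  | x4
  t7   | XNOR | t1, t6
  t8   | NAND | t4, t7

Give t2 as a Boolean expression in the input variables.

x4 NOR NOT x3

t1 = NOT x3
t2 = x4 NOR t1 = x4 NOR NOT x3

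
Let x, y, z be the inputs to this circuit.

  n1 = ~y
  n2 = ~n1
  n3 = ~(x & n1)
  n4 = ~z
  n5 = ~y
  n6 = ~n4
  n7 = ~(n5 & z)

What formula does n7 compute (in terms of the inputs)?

n5 = ~y
n7 = ~(n5 & z) = ~(~y & z)

~(~y & z)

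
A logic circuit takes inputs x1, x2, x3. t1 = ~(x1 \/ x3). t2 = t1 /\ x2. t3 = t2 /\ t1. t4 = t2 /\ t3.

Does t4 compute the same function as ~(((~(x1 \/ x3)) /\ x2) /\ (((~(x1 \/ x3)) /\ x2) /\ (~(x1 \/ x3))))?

No

t1 = ~(x1 \/ x3)
t2 = t1 /\ x2 = (~(x1 \/ x3)) /\ x2
t3 = t2 /\ t1 = ((~(x1 \/ x3)) /\ x2) /\ (~(x1 \/ x3))
t4 = t2 /\ t3 = ((~(x1 \/ x3)) /\ x2) /\ (((~(x1 \/ x3)) /\ x2) /\ (~(x1 \/ x3)))
At x1=0, x2=0, x3=0: circuit gives 0, formula gives 1.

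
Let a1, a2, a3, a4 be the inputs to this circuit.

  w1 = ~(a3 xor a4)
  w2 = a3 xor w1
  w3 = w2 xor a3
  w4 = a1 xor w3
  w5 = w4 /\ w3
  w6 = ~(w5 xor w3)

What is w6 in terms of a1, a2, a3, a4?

~(((a1 xor ((a3 xor (~(a3 xor a4))) xor a3)) /\ ((a3 xor (~(a3 xor a4))) xor a3)) xor ((a3 xor (~(a3 xor a4))) xor a3))

w1 = ~(a3 xor a4)
w2 = a3 xor w1 = a3 xor (~(a3 xor a4))
w3 = w2 xor a3 = (a3 xor (~(a3 xor a4))) xor a3
w4 = a1 xor w3 = a1 xor ((a3 xor (~(a3 xor a4))) xor a3)
w5 = w4 /\ w3 = (a1 xor ((a3 xor (~(a3 xor a4))) xor a3)) /\ ((a3 xor (~(a3 xor a4))) xor a3)
w6 = ~(w5 xor w3) = ~(((a1 xor ((a3 xor (~(a3 xor a4))) xor a3)) /\ ((a3 xor (~(a3 xor a4))) xor a3)) xor ((a3 xor (~(a3 xor a4))) xor a3))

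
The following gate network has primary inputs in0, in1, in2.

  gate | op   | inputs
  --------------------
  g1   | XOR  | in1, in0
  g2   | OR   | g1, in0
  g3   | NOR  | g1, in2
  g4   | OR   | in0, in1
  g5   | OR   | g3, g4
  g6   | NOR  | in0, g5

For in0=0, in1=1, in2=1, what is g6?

g1 = 1 XOR 0 = 1
g3 = 1 NOR 1 = 0
g4 = 0 OR 1 = 1
g5 = 0 OR 1 = 1
g6 = 0 NOR 1 = 0

0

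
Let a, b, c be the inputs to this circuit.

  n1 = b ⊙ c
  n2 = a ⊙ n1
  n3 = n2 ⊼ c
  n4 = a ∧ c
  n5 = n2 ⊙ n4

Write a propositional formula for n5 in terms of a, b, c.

(a ⊙ (b ⊙ c)) ⊙ (a ∧ c)

n1 = b ⊙ c
n2 = a ⊙ n1 = a ⊙ (b ⊙ c)
n4 = a ∧ c
n5 = n2 ⊙ n4 = (a ⊙ (b ⊙ c)) ⊙ (a ∧ c)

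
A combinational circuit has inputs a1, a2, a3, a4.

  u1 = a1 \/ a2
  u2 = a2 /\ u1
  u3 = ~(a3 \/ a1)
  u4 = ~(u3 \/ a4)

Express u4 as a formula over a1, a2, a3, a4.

~((~(a3 \/ a1)) \/ a4)

u3 = ~(a3 \/ a1)
u4 = ~(u3 \/ a4) = ~((~(a3 \/ a1)) \/ a4)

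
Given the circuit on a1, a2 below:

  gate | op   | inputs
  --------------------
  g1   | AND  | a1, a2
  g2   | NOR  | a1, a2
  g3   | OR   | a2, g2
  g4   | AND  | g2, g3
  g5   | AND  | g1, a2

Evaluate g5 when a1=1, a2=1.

1

g1 = 1 AND 1 = 1
g5 = 1 AND 1 = 1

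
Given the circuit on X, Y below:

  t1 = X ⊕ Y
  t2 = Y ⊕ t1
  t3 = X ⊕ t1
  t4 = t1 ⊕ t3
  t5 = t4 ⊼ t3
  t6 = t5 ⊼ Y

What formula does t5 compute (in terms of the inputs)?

t1 = X ⊕ Y
t3 = X ⊕ t1 = X ⊕ (X ⊕ Y)
t4 = t1 ⊕ t3 = (X ⊕ Y) ⊕ (X ⊕ (X ⊕ Y))
t5 = t4 ⊼ t3 = ((X ⊕ Y) ⊕ (X ⊕ (X ⊕ Y))) ⊼ (X ⊕ (X ⊕ Y))

((X ⊕ Y) ⊕ (X ⊕ (X ⊕ Y))) ⊼ (X ⊕ (X ⊕ Y))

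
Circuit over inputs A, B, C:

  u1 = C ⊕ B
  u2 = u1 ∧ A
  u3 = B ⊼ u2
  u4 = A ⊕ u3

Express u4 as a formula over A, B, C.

A ⊕ (B ⊼ ((C ⊕ B) ∧ A))

u1 = C ⊕ B
u2 = u1 ∧ A = (C ⊕ B) ∧ A
u3 = B ⊼ u2 = B ⊼ ((C ⊕ B) ∧ A)
u4 = A ⊕ u3 = A ⊕ (B ⊼ ((C ⊕ B) ∧ A))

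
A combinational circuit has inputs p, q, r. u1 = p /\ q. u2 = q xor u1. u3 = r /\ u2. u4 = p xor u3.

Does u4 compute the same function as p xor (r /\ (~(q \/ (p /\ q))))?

u1 = p /\ q
u2 = q xor u1 = q xor (p /\ q)
u3 = r /\ u2 = r /\ (q xor (p /\ q))
u4 = p xor u3 = p xor (r /\ (q xor (p /\ q)))
At p=0, q=0, r=1: circuit gives 0, formula gives 1.

No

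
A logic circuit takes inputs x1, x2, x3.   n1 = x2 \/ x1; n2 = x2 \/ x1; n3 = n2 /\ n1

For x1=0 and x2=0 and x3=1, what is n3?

0

n1 = 0 \/ 0 = 0
n2 = 0 \/ 0 = 0
n3 = 0 /\ 0 = 0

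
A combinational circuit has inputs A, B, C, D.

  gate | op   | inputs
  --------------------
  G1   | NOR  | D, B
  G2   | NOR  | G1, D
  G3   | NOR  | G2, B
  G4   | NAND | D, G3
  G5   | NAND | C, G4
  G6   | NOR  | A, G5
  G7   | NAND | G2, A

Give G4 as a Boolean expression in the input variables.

G1 = D NOR B
G2 = G1 NOR D = (D NOR B) NOR D
G3 = G2 NOR B = ((D NOR B) NOR D) NOR B
G4 = D NAND G3 = D NAND (((D NOR B) NOR D) NOR B)

D NAND (((D NOR B) NOR D) NOR B)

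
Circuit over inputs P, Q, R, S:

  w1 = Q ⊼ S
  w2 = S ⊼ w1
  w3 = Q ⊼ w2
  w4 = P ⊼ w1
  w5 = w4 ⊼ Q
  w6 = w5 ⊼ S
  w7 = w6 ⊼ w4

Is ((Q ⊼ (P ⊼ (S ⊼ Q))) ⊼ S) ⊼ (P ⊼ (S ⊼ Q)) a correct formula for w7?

w1 = Q ⊼ S
w4 = P ⊼ w1 = P ⊼ (Q ⊼ S)
w5 = w4 ⊼ Q = (P ⊼ (Q ⊼ S)) ⊼ Q
w6 = w5 ⊼ S = ((P ⊼ (Q ⊼ S)) ⊼ Q) ⊼ S
w7 = w6 ⊼ w4 = (((P ⊼ (Q ⊼ S)) ⊼ Q) ⊼ S) ⊼ (P ⊼ (Q ⊼ S))
At P=0, Q=0, R=0, S=0: circuit gives 0, formula gives 0.
At P=0, Q=0, R=0, S=1: circuit gives 1, formula gives 1.
Agrees on all 16 inputs.

Yes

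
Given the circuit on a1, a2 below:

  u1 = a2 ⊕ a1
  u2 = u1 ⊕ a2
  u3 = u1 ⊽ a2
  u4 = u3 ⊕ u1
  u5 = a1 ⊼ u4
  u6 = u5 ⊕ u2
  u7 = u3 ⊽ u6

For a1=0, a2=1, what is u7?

u1 = 1 ⊕ 0 = 1
u2 = 1 ⊕ 1 = 0
u3 = 1 ⊽ 1 = 0
u4 = 0 ⊕ 1 = 1
u5 = 0 ⊼ 1 = 1
u6 = 1 ⊕ 0 = 1
u7 = 0 ⊽ 1 = 0

0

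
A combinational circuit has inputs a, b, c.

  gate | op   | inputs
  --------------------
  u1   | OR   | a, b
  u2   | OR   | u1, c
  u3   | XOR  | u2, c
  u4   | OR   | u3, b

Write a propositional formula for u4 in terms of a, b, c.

u1 = a OR b
u2 = u1 OR c = (a OR b) OR c
u3 = u2 XOR c = ((a OR b) OR c) XOR c
u4 = u3 OR b = (((a OR b) OR c) XOR c) OR b

(((a OR b) OR c) XOR c) OR b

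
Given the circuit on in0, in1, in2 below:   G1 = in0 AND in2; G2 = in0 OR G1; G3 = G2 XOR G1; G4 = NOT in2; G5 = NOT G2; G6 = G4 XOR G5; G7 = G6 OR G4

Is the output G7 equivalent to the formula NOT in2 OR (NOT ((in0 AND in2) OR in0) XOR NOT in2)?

G1 = in0 AND in2
G2 = in0 OR G1 = in0 OR (in0 AND in2)
G4 = NOT in2
G5 = NOT G2 = NOT (in0 OR (in0 AND in2))
G6 = G4 XOR G5 = NOT in2 XOR NOT (in0 OR (in0 AND in2))
G7 = G6 OR G4 = (NOT in2 XOR NOT (in0 OR (in0 AND in2))) OR NOT in2
At in0=1, in1=0, in2=1: circuit gives 0, formula gives 0.
At in0=0, in1=0, in2=0: circuit gives 1, formula gives 1.
Agrees on all 8 inputs.

Yes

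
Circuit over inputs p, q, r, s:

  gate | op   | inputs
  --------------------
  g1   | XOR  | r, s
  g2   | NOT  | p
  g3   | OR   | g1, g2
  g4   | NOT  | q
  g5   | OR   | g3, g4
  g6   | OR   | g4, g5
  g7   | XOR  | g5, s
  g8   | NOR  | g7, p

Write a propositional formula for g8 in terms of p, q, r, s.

((((r XOR s) OR NOT p) OR NOT q) XOR s) NOR p

g1 = r XOR s
g2 = NOT p
g3 = g1 OR g2 = (r XOR s) OR NOT p
g4 = NOT q
g5 = g3 OR g4 = ((r XOR s) OR NOT p) OR NOT q
g7 = g5 XOR s = (((r XOR s) OR NOT p) OR NOT q) XOR s
g8 = g7 NOR p = ((((r XOR s) OR NOT p) OR NOT q) XOR s) NOR p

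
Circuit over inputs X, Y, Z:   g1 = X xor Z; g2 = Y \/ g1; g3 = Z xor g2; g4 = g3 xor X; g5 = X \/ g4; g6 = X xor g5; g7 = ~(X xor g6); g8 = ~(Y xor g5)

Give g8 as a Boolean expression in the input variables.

g1 = X xor Z
g2 = Y \/ g1 = Y \/ (X xor Z)
g3 = Z xor g2 = Z xor (Y \/ (X xor Z))
g4 = g3 xor X = (Z xor (Y \/ (X xor Z))) xor X
g5 = X \/ g4 = X \/ ((Z xor (Y \/ (X xor Z))) xor X)
g8 = ~(Y xor g5) = ~(Y xor (X \/ ((Z xor (Y \/ (X xor Z))) xor X)))

~(Y xor (X \/ ((Z xor (Y \/ (X xor Z))) xor X)))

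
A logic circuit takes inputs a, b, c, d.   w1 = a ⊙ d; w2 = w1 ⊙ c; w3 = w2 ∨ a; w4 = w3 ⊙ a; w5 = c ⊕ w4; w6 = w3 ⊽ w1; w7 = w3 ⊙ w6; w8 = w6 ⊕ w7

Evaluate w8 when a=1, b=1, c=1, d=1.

0

w1 = 1 ⊙ 1 = 1
w2 = 1 ⊙ 1 = 1
w3 = 1 ∨ 1 = 1
w6 = 1 ⊽ 1 = 0
w7 = 1 ⊙ 0 = 0
w8 = 0 ⊕ 0 = 0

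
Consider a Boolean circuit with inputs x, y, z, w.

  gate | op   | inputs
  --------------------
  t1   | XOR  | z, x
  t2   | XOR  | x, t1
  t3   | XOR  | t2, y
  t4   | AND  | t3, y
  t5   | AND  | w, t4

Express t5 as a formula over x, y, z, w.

w AND (((x XOR (z XOR x)) XOR y) AND y)

t1 = z XOR x
t2 = x XOR t1 = x XOR (z XOR x)
t3 = t2 XOR y = (x XOR (z XOR x)) XOR y
t4 = t3 AND y = ((x XOR (z XOR x)) XOR y) AND y
t5 = w AND t4 = w AND (((x XOR (z XOR x)) XOR y) AND y)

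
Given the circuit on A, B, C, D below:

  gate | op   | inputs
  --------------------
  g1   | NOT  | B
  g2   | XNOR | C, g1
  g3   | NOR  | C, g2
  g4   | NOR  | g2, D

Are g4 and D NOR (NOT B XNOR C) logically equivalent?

Yes

g1 = NOT B
g2 = C XNOR g1 = C XNOR NOT B
g4 = g2 NOR D = (C XNOR NOT B) NOR D
At A=0, B=0, C=0, D=1: circuit gives 0, formula gives 0.
At A=0, B=0, C=0, D=0: circuit gives 1, formula gives 1.
Agrees on all 16 inputs.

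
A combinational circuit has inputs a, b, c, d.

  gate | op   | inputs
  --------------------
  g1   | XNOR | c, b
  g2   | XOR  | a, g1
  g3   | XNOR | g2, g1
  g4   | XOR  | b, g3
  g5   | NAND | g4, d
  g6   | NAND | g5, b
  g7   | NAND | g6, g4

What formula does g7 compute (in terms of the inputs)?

g1 = c XNOR b
g2 = a XOR g1 = a XOR (c XNOR b)
g3 = g2 XNOR g1 = (a XOR (c XNOR b)) XNOR (c XNOR b)
g4 = b XOR g3 = b XOR ((a XOR (c XNOR b)) XNOR (c XNOR b))
g5 = g4 NAND d = (b XOR ((a XOR (c XNOR b)) XNOR (c XNOR b))) NAND d
g6 = g5 NAND b = ((b XOR ((a XOR (c XNOR b)) XNOR (c XNOR b))) NAND d) NAND b
g7 = g6 NAND g4 = (((b XOR ((a XOR (c XNOR b)) XNOR (c XNOR b))) NAND d) NAND b) NAND (b XOR ((a XOR (c XNOR b)) XNOR (c XNOR b)))

(((b XOR ((a XOR (c XNOR b)) XNOR (c XNOR b))) NAND d) NAND b) NAND (b XOR ((a XOR (c XNOR b)) XNOR (c XNOR b)))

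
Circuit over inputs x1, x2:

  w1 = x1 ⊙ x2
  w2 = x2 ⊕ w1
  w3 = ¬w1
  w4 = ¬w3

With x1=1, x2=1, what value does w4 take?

1

w1 = 1 ⊙ 1 = 1
w3 = ¬1 = 0
w4 = ¬0 = 1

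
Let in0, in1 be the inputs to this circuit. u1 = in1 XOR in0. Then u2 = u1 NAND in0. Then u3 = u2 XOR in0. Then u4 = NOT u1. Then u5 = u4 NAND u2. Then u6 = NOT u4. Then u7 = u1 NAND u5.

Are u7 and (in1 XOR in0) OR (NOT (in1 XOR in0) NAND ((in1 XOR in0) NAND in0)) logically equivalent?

No

u1 = in1 XOR in0
u2 = u1 NAND in0 = (in1 XOR in0) NAND in0
u4 = NOT u1 = NOT (in1 XOR in0)
u5 = u4 NAND u2 = NOT (in1 XOR in0) NAND ((in1 XOR in0) NAND in0)
u7 = u1 NAND u5 = (in1 XOR in0) NAND (NOT (in1 XOR in0) NAND ((in1 XOR in0) NAND in0))
At in0=0, in1=0: circuit gives 1, formula gives 0.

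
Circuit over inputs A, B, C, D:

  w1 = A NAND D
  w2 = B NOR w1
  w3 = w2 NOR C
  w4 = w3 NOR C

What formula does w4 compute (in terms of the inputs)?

w1 = A NAND D
w2 = B NOR w1 = B NOR (A NAND D)
w3 = w2 NOR C = (B NOR (A NAND D)) NOR C
w4 = w3 NOR C = ((B NOR (A NAND D)) NOR C) NOR C

((B NOR (A NAND D)) NOR C) NOR C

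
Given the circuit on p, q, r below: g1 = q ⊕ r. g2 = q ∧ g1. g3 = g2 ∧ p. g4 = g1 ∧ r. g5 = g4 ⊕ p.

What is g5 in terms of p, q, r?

g1 = q ⊕ r
g4 = g1 ∧ r = (q ⊕ r) ∧ r
g5 = g4 ⊕ p = ((q ⊕ r) ∧ r) ⊕ p

((q ⊕ r) ∧ r) ⊕ p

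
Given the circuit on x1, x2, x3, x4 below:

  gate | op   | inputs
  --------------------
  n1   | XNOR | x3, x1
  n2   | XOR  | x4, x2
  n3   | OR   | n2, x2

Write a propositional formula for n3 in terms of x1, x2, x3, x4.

n2 = x4 XOR x2
n3 = n2 OR x2 = (x4 XOR x2) OR x2

(x4 XOR x2) OR x2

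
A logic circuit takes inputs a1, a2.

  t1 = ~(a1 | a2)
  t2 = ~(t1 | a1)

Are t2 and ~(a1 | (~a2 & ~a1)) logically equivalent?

t1 = ~(a1 | a2)
t2 = ~(t1 | a1) = ~((~(a1 | a2)) | a1)
At a1=0, a2=0: circuit gives 0, formula gives 0.
At a1=0, a2=1: circuit gives 1, formula gives 1.
Agrees on all 4 inputs.

Yes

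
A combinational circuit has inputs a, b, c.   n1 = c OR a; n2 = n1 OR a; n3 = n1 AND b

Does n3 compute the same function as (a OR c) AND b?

Yes

n1 = c OR a
n3 = n1 AND b = (c OR a) AND b
At a=0, b=0, c=0: circuit gives 0, formula gives 0.
At a=0, b=1, c=1: circuit gives 1, formula gives 1.
Agrees on all 8 inputs.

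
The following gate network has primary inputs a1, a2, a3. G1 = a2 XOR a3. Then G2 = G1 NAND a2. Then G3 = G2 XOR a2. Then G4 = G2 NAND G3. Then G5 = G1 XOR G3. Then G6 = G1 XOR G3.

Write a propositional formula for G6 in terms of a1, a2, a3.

(a2 XOR a3) XOR (((a2 XOR a3) NAND a2) XOR a2)

G1 = a2 XOR a3
G2 = G1 NAND a2 = (a2 XOR a3) NAND a2
G3 = G2 XOR a2 = ((a2 XOR a3) NAND a2) XOR a2
G6 = G1 XOR G3 = (a2 XOR a3) XOR (((a2 XOR a3) NAND a2) XOR a2)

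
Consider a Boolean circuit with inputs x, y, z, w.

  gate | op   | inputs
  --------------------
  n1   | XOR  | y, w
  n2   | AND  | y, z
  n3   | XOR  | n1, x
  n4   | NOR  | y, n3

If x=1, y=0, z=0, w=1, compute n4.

n1 = 0 XOR 1 = 1
n3 = 1 XOR 1 = 0
n4 = 0 NOR 0 = 1

1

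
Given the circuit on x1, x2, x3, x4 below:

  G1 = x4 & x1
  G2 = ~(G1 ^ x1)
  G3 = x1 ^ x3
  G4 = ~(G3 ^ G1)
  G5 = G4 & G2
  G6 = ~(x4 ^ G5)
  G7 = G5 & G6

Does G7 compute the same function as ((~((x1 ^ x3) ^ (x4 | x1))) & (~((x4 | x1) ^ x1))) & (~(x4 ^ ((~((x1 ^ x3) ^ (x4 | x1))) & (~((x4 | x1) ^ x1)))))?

G1 = x4 & x1
G2 = ~(G1 ^ x1) = ~((x4 & x1) ^ x1)
G3 = x1 ^ x3
G4 = ~(G3 ^ G1) = ~((x1 ^ x3) ^ (x4 & x1))
G5 = G4 & G2 = (~((x1 ^ x3) ^ (x4 & x1))) & (~((x4 & x1) ^ x1))
G6 = ~(x4 ^ G5) = ~(x4 ^ ((~((x1 ^ x3) ^ (x4 & x1))) & (~((x4 & x1) ^ x1))))
G7 = G5 & G6 = ((~((x1 ^ x3) ^ (x4 & x1))) & (~((x4 & x1) ^ x1))) & (~(x4 ^ ((~((x1 ^ x3) ^ (x4 & x1))) & (~((x4 & x1) ^ x1)))))
At x1=0, x2=0, x3=0, x4=1: circuit gives 1, formula gives 0.

No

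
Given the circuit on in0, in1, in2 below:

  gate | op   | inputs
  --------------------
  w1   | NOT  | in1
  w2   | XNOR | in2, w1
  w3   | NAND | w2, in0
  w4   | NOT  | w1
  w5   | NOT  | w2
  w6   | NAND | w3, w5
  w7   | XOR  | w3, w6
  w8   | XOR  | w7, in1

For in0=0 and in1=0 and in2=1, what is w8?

w1 = NOT 0 = 1
w2 = 1 XNOR 1 = 1
w3 = 1 NAND 0 = 1
w5 = NOT 1 = 0
w6 = 1 NAND 0 = 1
w7 = 1 XOR 1 = 0
w8 = 0 XOR 0 = 0

0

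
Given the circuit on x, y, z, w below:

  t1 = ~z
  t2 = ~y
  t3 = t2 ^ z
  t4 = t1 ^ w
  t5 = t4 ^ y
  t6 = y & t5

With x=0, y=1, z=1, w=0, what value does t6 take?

1

t1 = ~1 = 0
t4 = 0 ^ 0 = 0
t5 = 0 ^ 1 = 1
t6 = 1 & 1 = 1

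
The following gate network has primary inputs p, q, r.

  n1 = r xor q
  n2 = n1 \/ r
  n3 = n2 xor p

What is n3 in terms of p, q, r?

((r xor q) \/ r) xor p

n1 = r xor q
n2 = n1 \/ r = (r xor q) \/ r
n3 = n2 xor p = ((r xor q) \/ r) xor p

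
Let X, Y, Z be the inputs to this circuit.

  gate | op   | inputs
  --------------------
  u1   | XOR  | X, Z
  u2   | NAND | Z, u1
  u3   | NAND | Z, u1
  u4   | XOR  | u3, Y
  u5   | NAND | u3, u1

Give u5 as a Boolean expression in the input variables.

(Z NAND (X XOR Z)) NAND (X XOR Z)

u1 = X XOR Z
u3 = Z NAND u1 = Z NAND (X XOR Z)
u5 = u3 NAND u1 = (Z NAND (X XOR Z)) NAND (X XOR Z)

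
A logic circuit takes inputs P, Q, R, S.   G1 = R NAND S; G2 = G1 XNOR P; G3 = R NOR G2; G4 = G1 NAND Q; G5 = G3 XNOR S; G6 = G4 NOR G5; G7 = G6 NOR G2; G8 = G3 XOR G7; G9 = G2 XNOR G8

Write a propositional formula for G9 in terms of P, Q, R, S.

((R NAND S) XNOR P) XNOR ((R NOR ((R NAND S) XNOR P)) XOR ((((R NAND S) NAND Q) NOR ((R NOR ((R NAND S) XNOR P)) XNOR S)) NOR ((R NAND S) XNOR P)))

G1 = R NAND S
G2 = G1 XNOR P = (R NAND S) XNOR P
G3 = R NOR G2 = R NOR ((R NAND S) XNOR P)
G4 = G1 NAND Q = (R NAND S) NAND Q
G5 = G3 XNOR S = (R NOR ((R NAND S) XNOR P)) XNOR S
G6 = G4 NOR G5 = ((R NAND S) NAND Q) NOR ((R NOR ((R NAND S) XNOR P)) XNOR S)
G7 = G6 NOR G2 = (((R NAND S) NAND Q) NOR ((R NOR ((R NAND S) XNOR P)) XNOR S)) NOR ((R NAND S) XNOR P)
G8 = G3 XOR G7 = (R NOR ((R NAND S) XNOR P)) XOR ((((R NAND S) NAND Q) NOR ((R NOR ((R NAND S) XNOR P)) XNOR S)) NOR ((R NAND S) XNOR P))
G9 = G2 XNOR G8 = ((R NAND S) XNOR P) XNOR ((R NOR ((R NAND S) XNOR P)) XOR ((((R NAND S) NAND Q) NOR ((R NOR ((R NAND S) XNOR P)) XNOR S)) NOR ((R NAND S) XNOR P)))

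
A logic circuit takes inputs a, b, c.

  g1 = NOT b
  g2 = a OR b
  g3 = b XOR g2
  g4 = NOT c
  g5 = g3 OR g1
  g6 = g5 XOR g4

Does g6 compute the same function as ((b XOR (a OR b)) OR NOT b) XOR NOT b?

g1 = NOT b
g2 = a OR b
g3 = b XOR g2 = b XOR (a OR b)
g4 = NOT c
g5 = g3 OR g1 = (b XOR (a OR b)) OR NOT b
g6 = g5 XOR g4 = ((b XOR (a OR b)) OR NOT b) XOR NOT c
At a=0, b=0, c=1: circuit gives 1, formula gives 0.

No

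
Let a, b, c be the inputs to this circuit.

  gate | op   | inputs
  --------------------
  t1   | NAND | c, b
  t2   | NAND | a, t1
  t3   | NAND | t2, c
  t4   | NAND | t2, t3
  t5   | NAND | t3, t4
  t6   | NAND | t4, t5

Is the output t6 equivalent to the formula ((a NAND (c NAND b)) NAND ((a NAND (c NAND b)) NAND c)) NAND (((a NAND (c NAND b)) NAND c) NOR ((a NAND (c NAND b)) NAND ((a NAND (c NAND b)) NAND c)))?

t1 = c NAND b
t2 = a NAND t1 = a NAND (c NAND b)
t3 = t2 NAND c = (a NAND (c NAND b)) NAND c
t4 = t2 NAND t3 = (a NAND (c NAND b)) NAND ((a NAND (c NAND b)) NAND c)
t5 = t3 NAND t4 = ((a NAND (c NAND b)) NAND c) NAND ((a NAND (c NAND b)) NAND ((a NAND (c NAND b)) NAND c))
t6 = t4 NAND t5 = ((a NAND (c NAND b)) NAND ((a NAND (c NAND b)) NAND c)) NAND (((a NAND (c NAND b)) NAND c) NAND ((a NAND (c NAND b)) NAND ((a NAND (c NAND b)) NAND c)))
At a=0, b=0, c=1: circuit gives 0, formula gives 1.

No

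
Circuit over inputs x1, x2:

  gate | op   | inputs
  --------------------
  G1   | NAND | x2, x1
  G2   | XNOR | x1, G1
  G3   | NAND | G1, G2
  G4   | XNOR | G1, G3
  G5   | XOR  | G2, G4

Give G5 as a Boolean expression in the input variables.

G1 = x2 NAND x1
G2 = x1 XNOR G1 = x1 XNOR (x2 NAND x1)
G3 = G1 NAND G2 = (x2 NAND x1) NAND (x1 XNOR (x2 NAND x1))
G4 = G1 XNOR G3 = (x2 NAND x1) XNOR ((x2 NAND x1) NAND (x1 XNOR (x2 NAND x1)))
G5 = G2 XOR G4 = (x1 XNOR (x2 NAND x1)) XOR ((x2 NAND x1) XNOR ((x2 NAND x1) NAND (x1 XNOR (x2 NAND x1))))

(x1 XNOR (x2 NAND x1)) XOR ((x2 NAND x1) XNOR ((x2 NAND x1) NAND (x1 XNOR (x2 NAND x1))))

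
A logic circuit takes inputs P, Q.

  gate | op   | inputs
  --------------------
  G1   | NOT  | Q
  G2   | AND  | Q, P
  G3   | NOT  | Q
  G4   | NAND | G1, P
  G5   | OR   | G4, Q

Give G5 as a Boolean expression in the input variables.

(NOT Q NAND P) OR Q

G1 = NOT Q
G4 = G1 NAND P = NOT Q NAND P
G5 = G4 OR Q = (NOT Q NAND P) OR Q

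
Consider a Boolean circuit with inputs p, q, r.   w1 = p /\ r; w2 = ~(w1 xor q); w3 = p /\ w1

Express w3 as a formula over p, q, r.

w1 = p /\ r
w3 = p /\ w1 = p /\ (p /\ r)

p /\ (p /\ r)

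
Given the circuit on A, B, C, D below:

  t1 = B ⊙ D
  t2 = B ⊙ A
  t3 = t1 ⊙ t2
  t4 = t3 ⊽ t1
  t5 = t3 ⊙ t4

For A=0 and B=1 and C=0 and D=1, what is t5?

1

t1 = 1 ⊙ 1 = 1
t2 = 1 ⊙ 0 = 0
t3 = 1 ⊙ 0 = 0
t4 = 0 ⊽ 1 = 0
t5 = 0 ⊙ 0 = 1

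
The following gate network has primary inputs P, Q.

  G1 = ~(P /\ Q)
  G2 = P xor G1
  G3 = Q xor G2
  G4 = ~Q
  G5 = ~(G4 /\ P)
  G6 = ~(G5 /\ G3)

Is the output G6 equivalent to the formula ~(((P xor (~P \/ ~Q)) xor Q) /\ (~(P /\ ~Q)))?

G1 = ~(P /\ Q)
G2 = P xor G1 = P xor (~(P /\ Q))
G3 = Q xor G2 = Q xor (P xor (~(P /\ Q)))
G4 = ~Q
G5 = ~(G4 /\ P) = ~(~Q /\ P)
G6 = ~(G5 /\ G3) = ~((~(~Q /\ P)) /\ (Q xor (P xor (~(P /\ Q)))))
At P=0, Q=0: circuit gives 0, formula gives 0.
At P=0, Q=1: circuit gives 1, formula gives 1.
Agrees on all 4 inputs.

Yes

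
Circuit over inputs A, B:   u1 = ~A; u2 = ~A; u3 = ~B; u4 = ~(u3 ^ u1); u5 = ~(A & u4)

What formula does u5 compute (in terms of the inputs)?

u1 = ~A
u3 = ~B
u4 = ~(u3 ^ u1) = ~(~B ^ ~A)
u5 = ~(A & u4) = ~(A & (~(~B ^ ~A)))

~(A & (~(~B ^ ~A)))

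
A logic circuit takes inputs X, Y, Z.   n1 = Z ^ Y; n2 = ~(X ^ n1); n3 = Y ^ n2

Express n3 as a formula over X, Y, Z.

n1 = Z ^ Y
n2 = ~(X ^ n1) = ~(X ^ (Z ^ Y))
n3 = Y ^ n2 = Y ^ (~(X ^ (Z ^ Y)))

Y ^ (~(X ^ (Z ^ Y)))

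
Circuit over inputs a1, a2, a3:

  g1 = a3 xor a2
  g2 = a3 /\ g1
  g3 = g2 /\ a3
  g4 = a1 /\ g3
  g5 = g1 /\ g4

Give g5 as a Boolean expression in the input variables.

(a3 xor a2) /\ (a1 /\ ((a3 /\ (a3 xor a2)) /\ a3))

g1 = a3 xor a2
g2 = a3 /\ g1 = a3 /\ (a3 xor a2)
g3 = g2 /\ a3 = (a3 /\ (a3 xor a2)) /\ a3
g4 = a1 /\ g3 = a1 /\ ((a3 /\ (a3 xor a2)) /\ a3)
g5 = g1 /\ g4 = (a3 xor a2) /\ (a1 /\ ((a3 /\ (a3 xor a2)) /\ a3))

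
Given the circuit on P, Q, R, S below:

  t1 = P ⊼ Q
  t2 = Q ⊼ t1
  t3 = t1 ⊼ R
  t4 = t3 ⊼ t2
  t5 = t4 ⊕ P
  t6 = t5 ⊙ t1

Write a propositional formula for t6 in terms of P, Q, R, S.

t1 = P ⊼ Q
t2 = Q ⊼ t1 = Q ⊼ (P ⊼ Q)
t3 = t1 ⊼ R = (P ⊼ Q) ⊼ R
t4 = t3 ⊼ t2 = ((P ⊼ Q) ⊼ R) ⊼ (Q ⊼ (P ⊼ Q))
t5 = t4 ⊕ P = (((P ⊼ Q) ⊼ R) ⊼ (Q ⊼ (P ⊼ Q))) ⊕ P
t6 = t5 ⊙ t1 = ((((P ⊼ Q) ⊼ R) ⊼ (Q ⊼ (P ⊼ Q))) ⊕ P) ⊙ (P ⊼ Q)

((((P ⊼ Q) ⊼ R) ⊼ (Q ⊼ (P ⊼ Q))) ⊕ P) ⊙ (P ⊼ Q)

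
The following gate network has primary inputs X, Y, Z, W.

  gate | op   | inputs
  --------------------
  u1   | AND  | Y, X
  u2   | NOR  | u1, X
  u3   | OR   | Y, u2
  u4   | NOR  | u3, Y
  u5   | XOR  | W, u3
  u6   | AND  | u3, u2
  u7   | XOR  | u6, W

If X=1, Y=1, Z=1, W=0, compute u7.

u1 = 1 AND 1 = 1
u2 = 1 NOR 1 = 0
u3 = 1 OR 0 = 1
u6 = 1 AND 0 = 0
u7 = 0 XOR 0 = 0

0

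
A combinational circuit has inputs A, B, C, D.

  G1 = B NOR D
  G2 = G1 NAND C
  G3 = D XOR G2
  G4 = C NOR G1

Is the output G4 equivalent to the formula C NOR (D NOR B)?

G1 = B NOR D
G4 = C NOR G1 = C NOR (B NOR D)
At A=0, B=0, C=0, D=0: circuit gives 0, formula gives 0.
At A=0, B=0, C=0, D=1: circuit gives 1, formula gives 1.
Agrees on all 16 inputs.

Yes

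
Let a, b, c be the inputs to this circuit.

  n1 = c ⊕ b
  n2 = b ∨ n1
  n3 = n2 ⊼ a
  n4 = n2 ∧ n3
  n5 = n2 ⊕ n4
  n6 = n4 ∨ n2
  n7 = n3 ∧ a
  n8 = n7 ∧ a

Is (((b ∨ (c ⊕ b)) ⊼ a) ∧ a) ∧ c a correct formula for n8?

No

n1 = c ⊕ b
n2 = b ∨ n1 = b ∨ (c ⊕ b)
n3 = n2 ⊼ a = (b ∨ (c ⊕ b)) ⊼ a
n7 = n3 ∧ a = ((b ∨ (c ⊕ b)) ⊼ a) ∧ a
n8 = n7 ∧ a = (((b ∨ (c ⊕ b)) ⊼ a) ∧ a) ∧ a
At a=1, b=0, c=0: circuit gives 1, formula gives 0.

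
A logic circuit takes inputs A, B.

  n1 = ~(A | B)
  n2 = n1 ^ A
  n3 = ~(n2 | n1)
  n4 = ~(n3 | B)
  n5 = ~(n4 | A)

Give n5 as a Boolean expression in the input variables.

~((~((~(((~(A | B)) ^ A) | (~(A | B)))) | B)) | A)

n1 = ~(A | B)
n2 = n1 ^ A = (~(A | B)) ^ A
n3 = ~(n2 | n1) = ~(((~(A | B)) ^ A) | (~(A | B)))
n4 = ~(n3 | B) = ~((~(((~(A | B)) ^ A) | (~(A | B)))) | B)
n5 = ~(n4 | A) = ~((~((~(((~(A | B)) ^ A) | (~(A | B)))) | B)) | A)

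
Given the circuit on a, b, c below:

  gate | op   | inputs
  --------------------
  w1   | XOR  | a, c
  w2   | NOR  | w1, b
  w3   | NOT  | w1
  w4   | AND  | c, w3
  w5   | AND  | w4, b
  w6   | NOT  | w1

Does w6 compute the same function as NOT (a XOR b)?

No

w1 = a XOR c
w6 = NOT w1 = NOT (a XOR c)
At a=0, b=0, c=1: circuit gives 0, formula gives 1.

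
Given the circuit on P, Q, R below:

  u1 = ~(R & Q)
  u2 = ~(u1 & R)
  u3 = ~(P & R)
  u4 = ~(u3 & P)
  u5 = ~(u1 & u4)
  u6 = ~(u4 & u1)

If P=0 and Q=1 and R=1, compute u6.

u1 = ~(1 & 1) = 0
u3 = ~(0 & 1) = 1
u4 = ~(1 & 0) = 1
u6 = ~(1 & 0) = 1

1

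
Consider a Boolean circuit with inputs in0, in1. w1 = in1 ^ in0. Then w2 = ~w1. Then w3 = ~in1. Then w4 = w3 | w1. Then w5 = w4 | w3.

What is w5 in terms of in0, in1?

w1 = in1 ^ in0
w3 = ~in1
w4 = w3 | w1 = ~in1 | (in1 ^ in0)
w5 = w4 | w3 = (~in1 | (in1 ^ in0)) | ~in1

(~in1 | (in1 ^ in0)) | ~in1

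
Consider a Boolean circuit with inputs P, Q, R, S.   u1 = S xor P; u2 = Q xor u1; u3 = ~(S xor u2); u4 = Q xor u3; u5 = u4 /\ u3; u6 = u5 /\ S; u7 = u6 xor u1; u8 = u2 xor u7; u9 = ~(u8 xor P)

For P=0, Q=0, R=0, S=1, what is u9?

0

u1 = 1 xor 0 = 1
u2 = 0 xor 1 = 1
u3 = ~(1 xor 1) = 1
u4 = 0 xor 1 = 1
u5 = 1 /\ 1 = 1
u6 = 1 /\ 1 = 1
u7 = 1 xor 1 = 0
u8 = 1 xor 0 = 1
u9 = ~(1 xor 0) = 0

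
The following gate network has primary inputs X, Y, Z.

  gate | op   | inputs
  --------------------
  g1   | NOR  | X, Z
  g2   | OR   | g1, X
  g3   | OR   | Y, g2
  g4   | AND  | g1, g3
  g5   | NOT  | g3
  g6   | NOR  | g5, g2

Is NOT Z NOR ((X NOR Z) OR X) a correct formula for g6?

No

g1 = X NOR Z
g2 = g1 OR X = (X NOR Z) OR X
g3 = Y OR g2 = Y OR ((X NOR Z) OR X)
g5 = NOT g3 = NOT (Y OR ((X NOR Z) OR X))
g6 = g5 NOR g2 = NOT (Y OR ((X NOR Z) OR X)) NOR ((X NOR Z) OR X)
At X=0, Y=0, Z=1: circuit gives 0, formula gives 1.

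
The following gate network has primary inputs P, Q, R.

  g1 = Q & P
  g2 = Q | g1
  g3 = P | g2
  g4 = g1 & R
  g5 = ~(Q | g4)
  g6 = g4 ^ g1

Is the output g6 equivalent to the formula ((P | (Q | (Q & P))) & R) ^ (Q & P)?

No

g1 = Q & P
g4 = g1 & R = (Q & P) & R
g6 = g4 ^ g1 = ((Q & P) & R) ^ (Q & P)
At P=0, Q=1, R=1: circuit gives 0, formula gives 1.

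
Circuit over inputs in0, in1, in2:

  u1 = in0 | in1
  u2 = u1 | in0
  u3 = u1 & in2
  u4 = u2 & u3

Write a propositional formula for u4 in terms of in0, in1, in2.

((in0 | in1) | in0) & ((in0 | in1) & in2)

u1 = in0 | in1
u2 = u1 | in0 = (in0 | in1) | in0
u3 = u1 & in2 = (in0 | in1) & in2
u4 = u2 & u3 = ((in0 | in1) | in0) & ((in0 | in1) & in2)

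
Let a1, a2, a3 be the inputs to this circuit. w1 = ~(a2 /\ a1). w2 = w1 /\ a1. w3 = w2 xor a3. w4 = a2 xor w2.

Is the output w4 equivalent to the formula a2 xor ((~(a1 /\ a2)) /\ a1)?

Yes

w1 = ~(a2 /\ a1)
w2 = w1 /\ a1 = (~(a2 /\ a1)) /\ a1
w4 = a2 xor w2 = a2 xor ((~(a2 /\ a1)) /\ a1)
At a1=0, a2=0, a3=0: circuit gives 0, formula gives 0.
At a1=0, a2=1, a3=0: circuit gives 1, formula gives 1.
Agrees on all 8 inputs.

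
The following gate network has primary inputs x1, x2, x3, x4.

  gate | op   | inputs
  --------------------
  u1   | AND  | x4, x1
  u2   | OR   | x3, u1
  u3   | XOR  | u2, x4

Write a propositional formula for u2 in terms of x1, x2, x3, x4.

x3 OR (x4 AND x1)

u1 = x4 AND x1
u2 = x3 OR u1 = x3 OR (x4 AND x1)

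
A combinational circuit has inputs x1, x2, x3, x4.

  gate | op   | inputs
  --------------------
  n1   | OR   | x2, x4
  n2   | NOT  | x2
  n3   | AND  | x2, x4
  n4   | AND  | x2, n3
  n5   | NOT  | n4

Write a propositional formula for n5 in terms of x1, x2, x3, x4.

n3 = x2 AND x4
n4 = x2 AND n3 = x2 AND (x2 AND x4)
n5 = NOT n4 = NOT (x2 AND (x2 AND x4))

NOT (x2 AND (x2 AND x4))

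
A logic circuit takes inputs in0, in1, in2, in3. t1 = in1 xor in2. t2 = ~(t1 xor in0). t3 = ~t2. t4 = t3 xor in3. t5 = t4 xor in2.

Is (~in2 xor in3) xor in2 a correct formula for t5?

No

t1 = in1 xor in2
t2 = ~(t1 xor in0) = ~((in1 xor in2) xor in0)
t3 = ~t2 = ~(~((in1 xor in2) xor in0))
t4 = t3 xor in3 = ~(~((in1 xor in2) xor in0)) xor in3
t5 = t4 xor in2 = (~(~((in1 xor in2) xor in0)) xor in3) xor in2
At in0=0, in1=0, in2=0, in3=0: circuit gives 0, formula gives 1.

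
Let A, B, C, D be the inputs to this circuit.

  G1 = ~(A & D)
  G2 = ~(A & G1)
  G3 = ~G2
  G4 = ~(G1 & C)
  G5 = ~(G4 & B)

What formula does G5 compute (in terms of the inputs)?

G1 = ~(A & D)
G4 = ~(G1 & C) = ~((~(A & D)) & C)
G5 = ~(G4 & B) = ~((~((~(A & D)) & C)) & B)

~((~((~(A & D)) & C)) & B)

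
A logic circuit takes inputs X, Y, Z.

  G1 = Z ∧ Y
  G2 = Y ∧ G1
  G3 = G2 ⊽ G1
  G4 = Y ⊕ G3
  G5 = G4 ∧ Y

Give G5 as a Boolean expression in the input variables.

G1 = Z ∧ Y
G2 = Y ∧ G1 = Y ∧ (Z ∧ Y)
G3 = G2 ⊽ G1 = (Y ∧ (Z ∧ Y)) ⊽ (Z ∧ Y)
G4 = Y ⊕ G3 = Y ⊕ ((Y ∧ (Z ∧ Y)) ⊽ (Z ∧ Y))
G5 = G4 ∧ Y = (Y ⊕ ((Y ∧ (Z ∧ Y)) ⊽ (Z ∧ Y))) ∧ Y

(Y ⊕ ((Y ∧ (Z ∧ Y)) ⊽ (Z ∧ Y))) ∧ Y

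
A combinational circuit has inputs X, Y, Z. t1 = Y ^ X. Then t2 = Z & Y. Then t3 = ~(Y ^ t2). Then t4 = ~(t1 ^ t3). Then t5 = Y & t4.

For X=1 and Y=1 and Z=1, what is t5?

t1 = 1 ^ 1 = 0
t2 = 1 & 1 = 1
t3 = ~(1 ^ 1) = 1
t4 = ~(0 ^ 1) = 0
t5 = 1 & 0 = 0

0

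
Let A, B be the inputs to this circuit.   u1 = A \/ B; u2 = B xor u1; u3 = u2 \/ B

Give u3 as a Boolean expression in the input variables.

(B xor (A \/ B)) \/ B

u1 = A \/ B
u2 = B xor u1 = B xor (A \/ B)
u3 = u2 \/ B = (B xor (A \/ B)) \/ B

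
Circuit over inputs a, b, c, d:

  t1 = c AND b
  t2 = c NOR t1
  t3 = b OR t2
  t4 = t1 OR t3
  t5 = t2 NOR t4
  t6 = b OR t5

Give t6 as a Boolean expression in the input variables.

b OR ((c NOR (c AND b)) NOR ((c AND b) OR (b OR (c NOR (c AND b)))))

t1 = c AND b
t2 = c NOR t1 = c NOR (c AND b)
t3 = b OR t2 = b OR (c NOR (c AND b))
t4 = t1 OR t3 = (c AND b) OR (b OR (c NOR (c AND b)))
t5 = t2 NOR t4 = (c NOR (c AND b)) NOR ((c AND b) OR (b OR (c NOR (c AND b))))
t6 = b OR t5 = b OR ((c NOR (c AND b)) NOR ((c AND b) OR (b OR (c NOR (c AND b)))))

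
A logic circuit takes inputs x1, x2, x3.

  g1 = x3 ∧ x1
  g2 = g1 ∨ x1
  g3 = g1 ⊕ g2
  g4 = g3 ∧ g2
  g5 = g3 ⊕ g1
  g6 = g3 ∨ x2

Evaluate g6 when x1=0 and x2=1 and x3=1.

g1 = 1 ∧ 0 = 0
g2 = 0 ∨ 0 = 0
g3 = 0 ⊕ 0 = 0
g6 = 0 ∨ 1 = 1

1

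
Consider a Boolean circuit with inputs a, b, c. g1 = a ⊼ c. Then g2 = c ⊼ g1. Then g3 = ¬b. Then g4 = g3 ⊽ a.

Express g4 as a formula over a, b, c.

¬b ⊽ a

g3 = ¬b
g4 = g3 ⊽ a = ¬b ⊽ a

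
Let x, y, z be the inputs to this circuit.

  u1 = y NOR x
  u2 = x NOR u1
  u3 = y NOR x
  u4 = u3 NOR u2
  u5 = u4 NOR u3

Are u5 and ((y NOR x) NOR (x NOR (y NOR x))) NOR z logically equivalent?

No

u1 = y NOR x
u2 = x NOR u1 = x NOR (y NOR x)
u3 = y NOR x
u4 = u3 NOR u2 = (y NOR x) NOR (x NOR (y NOR x))
u5 = u4 NOR u3 = ((y NOR x) NOR (x NOR (y NOR x))) NOR (y NOR x)
At x=0, y=0, z=0: circuit gives 0, formula gives 1.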